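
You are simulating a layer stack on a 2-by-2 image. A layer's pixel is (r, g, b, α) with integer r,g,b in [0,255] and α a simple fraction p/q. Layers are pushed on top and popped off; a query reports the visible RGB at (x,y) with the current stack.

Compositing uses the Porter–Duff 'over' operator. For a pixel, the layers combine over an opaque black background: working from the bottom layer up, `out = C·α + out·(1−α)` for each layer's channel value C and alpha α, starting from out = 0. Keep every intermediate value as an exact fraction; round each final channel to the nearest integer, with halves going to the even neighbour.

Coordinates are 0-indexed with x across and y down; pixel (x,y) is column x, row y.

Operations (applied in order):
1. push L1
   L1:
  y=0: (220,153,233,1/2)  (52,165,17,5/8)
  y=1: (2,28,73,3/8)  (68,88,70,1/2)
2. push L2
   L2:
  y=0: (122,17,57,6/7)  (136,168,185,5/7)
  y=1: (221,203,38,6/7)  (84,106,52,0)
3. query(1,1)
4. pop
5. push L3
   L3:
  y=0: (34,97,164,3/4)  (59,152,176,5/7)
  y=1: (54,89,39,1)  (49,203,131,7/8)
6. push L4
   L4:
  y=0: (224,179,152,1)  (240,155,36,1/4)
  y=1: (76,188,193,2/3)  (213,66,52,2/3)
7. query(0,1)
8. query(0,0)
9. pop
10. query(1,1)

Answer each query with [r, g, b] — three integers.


query (1,1) [L1,L2] — begin 0,0,0
after L1 α=1/2: [34, 44, 35]
after L2 α=0: [34, 44, 35]
→ [34, 44, 35]

at x=0,y=1 over L1,L3,L4:
after L1 α=3/8: [3/4, 21/2, 219/8]
after L3 α=1: [54, 89, 39]
after L4 α=2/3: [206/3, 155, 425/3]
rounded: [69, 155, 142]

at x=0,y=0 over L1,L3,L4:
L1 α=1/2: [110, 153/2, 233/2]
L3 α=3/4: [53, 735/8, 1217/8]
L4 α=1: [224, 179, 152]
→ [224, 179, 152]

query (1,1) [L1,L3] — begin 0,0,0
L1 α=1/2: [34, 44, 35]
L3 α=7/8: [377/8, 1465/8, 119]
rounded: [47, 183, 119]


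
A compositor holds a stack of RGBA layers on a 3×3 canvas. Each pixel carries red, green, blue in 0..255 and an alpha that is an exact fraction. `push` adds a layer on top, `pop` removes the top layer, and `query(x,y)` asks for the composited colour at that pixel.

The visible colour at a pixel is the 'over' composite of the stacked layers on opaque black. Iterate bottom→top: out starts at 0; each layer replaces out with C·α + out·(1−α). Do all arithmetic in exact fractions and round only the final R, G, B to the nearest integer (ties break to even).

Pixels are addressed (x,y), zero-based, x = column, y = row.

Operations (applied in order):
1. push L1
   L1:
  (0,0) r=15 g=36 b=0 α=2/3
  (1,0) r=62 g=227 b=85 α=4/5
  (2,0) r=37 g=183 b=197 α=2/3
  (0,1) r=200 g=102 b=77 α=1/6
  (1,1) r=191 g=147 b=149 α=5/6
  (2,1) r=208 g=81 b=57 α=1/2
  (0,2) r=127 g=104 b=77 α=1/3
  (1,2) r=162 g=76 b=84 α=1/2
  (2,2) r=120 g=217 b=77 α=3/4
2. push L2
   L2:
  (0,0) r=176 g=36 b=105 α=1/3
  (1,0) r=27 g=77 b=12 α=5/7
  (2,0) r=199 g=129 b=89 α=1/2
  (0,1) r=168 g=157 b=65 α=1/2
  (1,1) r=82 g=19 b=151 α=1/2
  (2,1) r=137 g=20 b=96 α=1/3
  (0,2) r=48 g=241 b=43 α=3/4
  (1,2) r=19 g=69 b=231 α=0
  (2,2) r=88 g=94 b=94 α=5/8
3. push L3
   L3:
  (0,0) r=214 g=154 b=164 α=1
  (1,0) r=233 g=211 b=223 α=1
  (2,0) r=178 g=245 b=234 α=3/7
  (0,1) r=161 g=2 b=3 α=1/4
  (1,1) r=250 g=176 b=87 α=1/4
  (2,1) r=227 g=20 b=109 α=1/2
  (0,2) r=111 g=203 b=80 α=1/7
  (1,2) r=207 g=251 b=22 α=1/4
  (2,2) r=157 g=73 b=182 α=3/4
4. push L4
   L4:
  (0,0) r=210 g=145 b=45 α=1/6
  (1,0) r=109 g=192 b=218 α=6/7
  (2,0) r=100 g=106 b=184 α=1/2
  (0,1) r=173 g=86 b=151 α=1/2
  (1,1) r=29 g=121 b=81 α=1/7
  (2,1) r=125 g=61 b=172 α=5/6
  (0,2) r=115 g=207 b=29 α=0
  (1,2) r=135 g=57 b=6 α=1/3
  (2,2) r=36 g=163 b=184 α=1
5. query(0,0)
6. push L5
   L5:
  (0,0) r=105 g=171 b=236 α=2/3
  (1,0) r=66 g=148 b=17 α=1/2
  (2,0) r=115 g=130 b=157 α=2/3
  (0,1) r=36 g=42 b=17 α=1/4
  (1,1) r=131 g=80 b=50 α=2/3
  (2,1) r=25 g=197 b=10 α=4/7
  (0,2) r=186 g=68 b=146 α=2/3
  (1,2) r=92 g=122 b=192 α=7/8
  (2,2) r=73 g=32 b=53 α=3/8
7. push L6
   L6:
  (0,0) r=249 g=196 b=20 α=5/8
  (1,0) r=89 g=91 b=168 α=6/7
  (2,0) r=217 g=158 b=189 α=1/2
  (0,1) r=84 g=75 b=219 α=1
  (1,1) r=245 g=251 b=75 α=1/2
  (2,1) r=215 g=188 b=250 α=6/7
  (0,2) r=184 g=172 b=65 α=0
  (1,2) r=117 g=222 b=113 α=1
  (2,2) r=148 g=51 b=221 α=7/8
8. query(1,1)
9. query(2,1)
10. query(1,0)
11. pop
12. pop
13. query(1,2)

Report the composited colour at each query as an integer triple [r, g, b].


query (0,0) [L1,L2,L3,L4] — begin 0,0,0
L1 α=2/3: [10, 24, 0]
L2 α=1/3: [196/3, 28, 35]
L3 α=1: [214, 154, 164]
L4 α=1/6: [640/3, 305/2, 865/6]
→ [213, 152, 144]

query (1,1) [L1,L2,L3,L4,L5,L6] — begin 0,0,0
+L1 (α=5/6) → [955/6, 245/2, 745/6]
+L2 (α=1/2) → [1447/12, 283/4, 1651/12]
+L3 (α=1/4) → [2447/16, 1553/16, 1999/16]
+L4 (α=1/7) → [7573/56, 5627/56, 6645/56]
+L5 (α=2/3) → [7415/56, 14587/168, 12245/168]
+L6 (α=1/2) → [21135/112, 56755/336, 24845/336]
= [189, 169, 74]

at x=2,y=1 over L1,L2,L3,L4,L5,L6:
+L1 (α=1/2) → [104, 81/2, 57/2]
+L2 (α=1/3) → [115, 101/3, 51]
+L3 (α=1/2) → [171, 161/6, 80]
+L4 (α=5/6) → [398/3, 1991/36, 470/3]
+L5 (α=4/7) → [498/7, 11447/84, 510/7]
+L6 (α=6/7) → [9528/49, 106199/588, 11010/49]
→ [194, 181, 225]

at x=1,y=0 over L1,L2,L3,L4,L5,L6:
after L1 α=4/5: [248/5, 908/5, 68]
after L2 α=5/7: [1171/35, 3741/35, 28]
after L3 α=1: [233, 211, 223]
after L4 α=6/7: [887/7, 1363/7, 1531/7]
after L5 α=1/2: [1349/14, 2399/14, 825/7]
after L6 α=6/7: [8825/98, 10043/98, 7881/49]
= [90, 102, 161]

(1,2) stack=L1,L2,L3,L4; from [0,0,0]:
+L1 (α=1/2) → [81, 38, 42]
+L2 (α=0) → [81, 38, 42]
+L3 (α=1/4) → [225/2, 365/4, 37]
+L4 (α=1/3) → [120, 479/6, 80/3]
rounded: [120, 80, 27]


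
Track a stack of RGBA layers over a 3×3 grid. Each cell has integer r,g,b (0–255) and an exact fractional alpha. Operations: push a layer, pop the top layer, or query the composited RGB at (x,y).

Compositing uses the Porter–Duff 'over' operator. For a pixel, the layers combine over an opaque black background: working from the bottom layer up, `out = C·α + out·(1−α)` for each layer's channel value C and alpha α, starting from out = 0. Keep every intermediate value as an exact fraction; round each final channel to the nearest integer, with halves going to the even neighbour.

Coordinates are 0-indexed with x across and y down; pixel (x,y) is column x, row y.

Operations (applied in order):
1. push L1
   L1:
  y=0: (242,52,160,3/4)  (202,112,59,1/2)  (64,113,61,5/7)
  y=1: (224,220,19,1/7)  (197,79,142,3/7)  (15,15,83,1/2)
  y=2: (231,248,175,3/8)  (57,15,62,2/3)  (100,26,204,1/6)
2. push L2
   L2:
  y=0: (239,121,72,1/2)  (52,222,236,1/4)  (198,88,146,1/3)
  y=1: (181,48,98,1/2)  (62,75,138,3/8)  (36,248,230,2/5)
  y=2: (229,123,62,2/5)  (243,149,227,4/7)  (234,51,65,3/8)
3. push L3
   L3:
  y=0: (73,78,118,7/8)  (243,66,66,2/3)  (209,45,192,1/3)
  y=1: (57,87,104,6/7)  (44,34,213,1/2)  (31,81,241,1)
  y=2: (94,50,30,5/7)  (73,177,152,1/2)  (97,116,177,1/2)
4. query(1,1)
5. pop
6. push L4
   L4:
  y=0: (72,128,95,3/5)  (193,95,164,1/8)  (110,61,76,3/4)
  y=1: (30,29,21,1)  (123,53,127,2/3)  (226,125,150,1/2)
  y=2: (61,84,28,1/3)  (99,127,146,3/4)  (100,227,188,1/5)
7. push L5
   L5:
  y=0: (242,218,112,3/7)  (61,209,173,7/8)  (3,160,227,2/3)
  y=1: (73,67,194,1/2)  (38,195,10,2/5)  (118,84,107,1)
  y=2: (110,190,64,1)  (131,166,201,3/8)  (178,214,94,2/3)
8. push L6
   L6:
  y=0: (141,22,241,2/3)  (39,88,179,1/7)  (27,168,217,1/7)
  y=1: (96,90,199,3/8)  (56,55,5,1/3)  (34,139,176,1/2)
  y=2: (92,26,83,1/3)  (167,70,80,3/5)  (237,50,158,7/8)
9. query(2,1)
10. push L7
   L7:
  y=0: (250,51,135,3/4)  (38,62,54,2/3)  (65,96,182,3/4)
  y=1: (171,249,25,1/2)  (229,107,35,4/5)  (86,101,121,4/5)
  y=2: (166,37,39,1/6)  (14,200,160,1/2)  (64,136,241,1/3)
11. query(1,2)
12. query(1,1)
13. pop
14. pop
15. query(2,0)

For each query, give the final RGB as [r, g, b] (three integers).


at x=1,y=1 over L1,L2,L3:
L1 α=3/7: [591/7, 237/7, 426/7]
L2 α=3/8: [4257/56, 345/7, 1257/14]
L3 α=1/2: [6721/112, 583/14, 4239/28]
= [60, 42, 151]

(2,1) stack=L1,L2,L4,L5,L6; from [0,0,0]:
L1 α=1/2: [15/2, 15/2, 83/2]
L2 α=2/5: [189/10, 1037/10, 1169/10]
L4 α=1/2: [2449/20, 2287/20, 2669/20]
L5 α=1: [118, 84, 107]
L6 α=1/2: [76, 223/2, 283/2]
→ [76, 112, 142]

query (1,2) [L1,L2,L4,L5,L6,L7] — begin 0,0,0
+L1 (α=2/3) → [38, 10, 124/3]
+L2 (α=4/7) → [1086/7, 626/7, 1032/7]
+L4 (α=3/4) → [3165/28, 3293/28, 2049/14]
+L5 (α=3/8) → [26829/224, 30409/224, 18687/112]
+L6 (α=3/5) → [82941/560, 53929/560, 32127/280]
+L7 (α=1/2) → [90781/1120, 165929/1120, 76927/560]
rounded: [81, 148, 137]

at x=1,y=1 over L1,L2,L4,L5,L6,L7:
after L1 α=3/7: [591/7, 237/7, 426/7]
after L2 α=3/8: [4257/56, 345/7, 1257/14]
after L4 α=2/3: [6011/56, 1087/21, 4813/42]
after L5 α=2/5: [22289/280, 3817/35, 5093/70]
after L6 α=1/3: [10043/140, 9559/105, 1756/35]
after L7 α=4/5: [138283/700, 54499/525, 6656/175]
rounded: [198, 104, 38]

at x=2,y=0 over L1,L2,L4,L5:
after L1 α=5/7: [320/7, 565/7, 305/7]
after L2 α=1/3: [2026/21, 582/7, 544/7]
after L4 α=3/4: [2239/21, 1863/28, 535/7]
after L5 α=2/3: [2365/63, 10823/84, 3713/21]
= [38, 129, 177]


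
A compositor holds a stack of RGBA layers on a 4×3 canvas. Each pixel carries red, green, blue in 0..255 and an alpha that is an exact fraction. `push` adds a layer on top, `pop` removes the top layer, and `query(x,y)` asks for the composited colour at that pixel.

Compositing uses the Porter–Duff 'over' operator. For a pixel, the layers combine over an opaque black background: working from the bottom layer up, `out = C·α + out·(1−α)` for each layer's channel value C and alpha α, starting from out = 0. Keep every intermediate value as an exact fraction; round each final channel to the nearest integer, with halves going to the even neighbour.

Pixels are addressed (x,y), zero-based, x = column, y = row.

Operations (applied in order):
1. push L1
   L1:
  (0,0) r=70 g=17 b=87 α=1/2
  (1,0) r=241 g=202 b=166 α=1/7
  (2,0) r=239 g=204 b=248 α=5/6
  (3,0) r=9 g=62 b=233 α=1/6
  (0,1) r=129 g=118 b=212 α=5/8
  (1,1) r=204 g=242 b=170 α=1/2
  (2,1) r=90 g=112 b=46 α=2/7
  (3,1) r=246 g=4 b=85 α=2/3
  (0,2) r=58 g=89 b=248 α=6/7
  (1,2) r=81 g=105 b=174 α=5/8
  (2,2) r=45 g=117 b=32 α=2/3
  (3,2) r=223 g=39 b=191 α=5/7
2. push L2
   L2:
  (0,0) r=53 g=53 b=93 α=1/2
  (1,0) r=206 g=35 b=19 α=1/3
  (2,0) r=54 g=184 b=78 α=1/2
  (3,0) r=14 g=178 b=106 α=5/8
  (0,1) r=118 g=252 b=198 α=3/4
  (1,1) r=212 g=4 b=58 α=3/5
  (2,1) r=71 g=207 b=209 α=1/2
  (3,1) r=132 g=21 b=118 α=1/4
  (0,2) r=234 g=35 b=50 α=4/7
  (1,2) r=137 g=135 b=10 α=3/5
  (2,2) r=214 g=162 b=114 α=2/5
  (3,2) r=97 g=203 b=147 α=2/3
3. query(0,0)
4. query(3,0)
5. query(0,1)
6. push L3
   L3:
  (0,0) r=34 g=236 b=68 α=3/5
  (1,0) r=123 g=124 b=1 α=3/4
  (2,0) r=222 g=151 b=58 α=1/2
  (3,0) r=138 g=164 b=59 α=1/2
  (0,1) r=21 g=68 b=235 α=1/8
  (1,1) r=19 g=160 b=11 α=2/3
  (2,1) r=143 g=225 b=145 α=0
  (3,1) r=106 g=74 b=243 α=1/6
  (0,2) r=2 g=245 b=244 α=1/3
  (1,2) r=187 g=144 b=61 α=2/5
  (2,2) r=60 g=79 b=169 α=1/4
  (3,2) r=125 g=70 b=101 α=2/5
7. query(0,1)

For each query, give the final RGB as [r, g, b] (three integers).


(0,0) stack=L1,L2; from [0,0,0]:
L1 α=1/2: [35, 17/2, 87/2]
L2 α=1/2: [44, 123/4, 273/4]
→ [44, 31, 68]

(3,0) stack=L1,L2; from [0,0,0]:
+L1 (α=1/6) → [3/2, 31/3, 233/6]
+L2 (α=5/8) → [149/16, 921/8, 1293/16]
→ [9, 115, 81]

(0,1) stack=L1,L2; from [0,0,0]:
+L1 (α=5/8) → [645/8, 295/4, 265/2]
+L2 (α=3/4) → [3477/32, 3319/16, 1453/8]
→ [109, 207, 182]

query (0,1) [L1,L2,L3] — begin 0,0,0
after L1 α=5/8: [645/8, 295/4, 265/2]
after L2 α=3/4: [3477/32, 3319/16, 1453/8]
after L3 α=1/8: [25011/256, 24321/128, 12051/64]
rounded: [98, 190, 188]


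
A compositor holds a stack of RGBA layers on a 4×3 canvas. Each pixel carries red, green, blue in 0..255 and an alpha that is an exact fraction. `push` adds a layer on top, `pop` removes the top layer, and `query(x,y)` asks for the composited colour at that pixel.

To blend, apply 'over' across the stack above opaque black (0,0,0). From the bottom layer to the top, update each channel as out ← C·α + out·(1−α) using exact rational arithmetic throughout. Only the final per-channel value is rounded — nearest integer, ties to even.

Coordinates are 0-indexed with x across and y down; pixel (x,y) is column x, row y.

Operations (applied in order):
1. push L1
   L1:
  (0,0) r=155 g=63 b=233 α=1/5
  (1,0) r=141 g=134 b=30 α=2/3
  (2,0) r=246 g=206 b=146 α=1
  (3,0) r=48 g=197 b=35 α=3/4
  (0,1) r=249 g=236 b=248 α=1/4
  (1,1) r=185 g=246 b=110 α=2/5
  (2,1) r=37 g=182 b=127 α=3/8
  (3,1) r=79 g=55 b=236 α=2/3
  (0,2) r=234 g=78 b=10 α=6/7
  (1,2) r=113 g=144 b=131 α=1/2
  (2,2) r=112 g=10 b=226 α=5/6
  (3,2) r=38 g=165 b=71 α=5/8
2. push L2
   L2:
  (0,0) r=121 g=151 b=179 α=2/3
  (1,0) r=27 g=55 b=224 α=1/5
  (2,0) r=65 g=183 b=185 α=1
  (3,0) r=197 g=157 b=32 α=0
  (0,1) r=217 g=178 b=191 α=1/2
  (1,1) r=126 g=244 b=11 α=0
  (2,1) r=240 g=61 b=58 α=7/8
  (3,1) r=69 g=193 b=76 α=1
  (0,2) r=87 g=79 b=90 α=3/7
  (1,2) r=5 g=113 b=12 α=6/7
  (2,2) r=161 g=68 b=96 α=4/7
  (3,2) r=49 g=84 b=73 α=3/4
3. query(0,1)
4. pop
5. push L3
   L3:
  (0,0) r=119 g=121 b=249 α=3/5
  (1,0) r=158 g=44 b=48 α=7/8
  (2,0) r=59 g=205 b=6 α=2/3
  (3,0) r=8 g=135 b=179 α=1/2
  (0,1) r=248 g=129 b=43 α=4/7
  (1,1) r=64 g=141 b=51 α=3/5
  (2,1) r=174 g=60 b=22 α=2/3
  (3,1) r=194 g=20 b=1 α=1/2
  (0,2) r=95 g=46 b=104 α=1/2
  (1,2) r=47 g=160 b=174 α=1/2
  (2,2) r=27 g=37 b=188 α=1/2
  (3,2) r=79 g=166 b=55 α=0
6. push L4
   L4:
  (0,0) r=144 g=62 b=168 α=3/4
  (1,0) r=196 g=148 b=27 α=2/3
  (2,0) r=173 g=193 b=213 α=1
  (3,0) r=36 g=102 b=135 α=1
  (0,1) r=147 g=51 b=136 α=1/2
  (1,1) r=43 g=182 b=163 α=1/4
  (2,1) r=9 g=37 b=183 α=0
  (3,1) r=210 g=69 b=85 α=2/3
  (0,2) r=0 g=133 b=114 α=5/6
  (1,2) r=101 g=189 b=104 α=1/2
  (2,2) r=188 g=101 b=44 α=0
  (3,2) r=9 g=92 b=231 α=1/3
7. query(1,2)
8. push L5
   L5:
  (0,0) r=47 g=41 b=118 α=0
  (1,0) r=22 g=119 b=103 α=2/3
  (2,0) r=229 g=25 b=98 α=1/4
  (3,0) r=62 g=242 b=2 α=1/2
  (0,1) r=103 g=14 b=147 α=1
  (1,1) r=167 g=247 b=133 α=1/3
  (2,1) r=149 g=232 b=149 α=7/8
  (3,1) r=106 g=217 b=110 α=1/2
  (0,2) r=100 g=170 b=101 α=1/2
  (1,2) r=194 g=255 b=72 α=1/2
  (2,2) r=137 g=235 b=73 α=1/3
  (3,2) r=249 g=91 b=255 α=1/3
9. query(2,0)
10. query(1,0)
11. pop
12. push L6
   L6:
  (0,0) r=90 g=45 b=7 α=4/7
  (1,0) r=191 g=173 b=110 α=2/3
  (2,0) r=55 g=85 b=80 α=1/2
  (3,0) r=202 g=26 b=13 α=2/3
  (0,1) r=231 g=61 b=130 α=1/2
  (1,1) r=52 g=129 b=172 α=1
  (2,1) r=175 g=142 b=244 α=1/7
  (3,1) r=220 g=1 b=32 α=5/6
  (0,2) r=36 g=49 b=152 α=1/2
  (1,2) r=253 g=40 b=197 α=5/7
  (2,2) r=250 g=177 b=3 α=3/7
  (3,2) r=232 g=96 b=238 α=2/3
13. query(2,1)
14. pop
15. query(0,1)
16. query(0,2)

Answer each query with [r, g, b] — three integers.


query (0,1) [L1,L2] — begin 0,0,0
+L1 (α=1/4) → [249/4, 59, 62]
+L2 (α=1/2) → [1117/8, 237/2, 253/2]
= [140, 118, 126]

at x=1,y=2 over L1,L3,L4:
L1 α=1/2: [113/2, 72, 131/2]
L3 α=1/2: [207/4, 116, 479/4]
L4 α=1/2: [611/8, 305/2, 895/8]
= [76, 152, 112]

(2,0) stack=L1,L3,L4,L5; from [0,0,0]:
+L1 (α=1) → [246, 206, 146]
+L3 (α=2/3) → [364/3, 616/3, 158/3]
+L4 (α=1) → [173, 193, 213]
+L5 (α=1/4) → [187, 151, 737/4]
= [187, 151, 184]

(1,0) stack=L1,L3,L4,L5; from [0,0,0]:
L1 α=2/3: [94, 268/3, 20]
L3 α=7/8: [150, 149/3, 89/2]
L4 α=2/3: [542/3, 1037/9, 197/6]
L5 α=2/3: [674/9, 3179/27, 1433/18]
rounded: [75, 118, 80]

query (2,1) [L1,L3,L4,L6] — begin 0,0,0
after L1 α=3/8: [111/8, 273/4, 381/8]
after L3 α=2/3: [965/8, 251/4, 733/24]
after L4 α=0: [965/8, 251/4, 733/24]
after L6 α=1/7: [3595/28, 1037/14, 1709/28]
rounded: [128, 74, 61]

query (0,1) [L1,L3,L4] — begin 0,0,0
after L1 α=1/4: [249/4, 59, 62]
after L3 α=4/7: [4715/28, 99, 358/7]
after L4 α=1/2: [8831/56, 75, 655/7]
= [158, 75, 94]

at x=0,y=2 over L1,L3,L4:
after L1 α=6/7: [1404/7, 468/7, 60/7]
after L3 α=1/2: [2069/14, 395/7, 394/7]
after L4 α=5/6: [2069/84, 2525/21, 2192/21]
→ [25, 120, 104]


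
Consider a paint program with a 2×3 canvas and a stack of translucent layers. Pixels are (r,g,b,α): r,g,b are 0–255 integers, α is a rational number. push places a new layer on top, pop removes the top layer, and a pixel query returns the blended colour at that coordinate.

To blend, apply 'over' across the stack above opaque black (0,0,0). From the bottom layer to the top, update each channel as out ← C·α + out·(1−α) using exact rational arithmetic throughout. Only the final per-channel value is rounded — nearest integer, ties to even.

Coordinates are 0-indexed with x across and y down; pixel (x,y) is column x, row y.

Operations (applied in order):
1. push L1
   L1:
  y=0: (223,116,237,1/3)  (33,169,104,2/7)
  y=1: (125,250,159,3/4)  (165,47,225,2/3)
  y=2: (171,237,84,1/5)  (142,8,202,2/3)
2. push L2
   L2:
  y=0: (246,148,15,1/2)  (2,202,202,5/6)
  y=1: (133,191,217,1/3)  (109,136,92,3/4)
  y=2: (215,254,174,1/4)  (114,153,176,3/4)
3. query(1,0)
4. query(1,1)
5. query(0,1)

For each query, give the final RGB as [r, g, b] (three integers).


at x=1,y=0 over L1,L2:
L1 α=2/7: [66/7, 338/7, 208/7]
L2 α=5/6: [68/21, 3704/21, 1213/7]
rounded: [3, 176, 173]

at x=1,y=1 over L1,L2:
+L1 (α=2/3) → [110, 94/3, 150]
+L2 (α=3/4) → [437/4, 659/6, 213/2]
= [109, 110, 106]

(0,1) stack=L1,L2; from [0,0,0]:
+L1 (α=3/4) → [375/4, 375/2, 477/4]
+L2 (α=1/3) → [641/6, 566/3, 911/6]
→ [107, 189, 152]


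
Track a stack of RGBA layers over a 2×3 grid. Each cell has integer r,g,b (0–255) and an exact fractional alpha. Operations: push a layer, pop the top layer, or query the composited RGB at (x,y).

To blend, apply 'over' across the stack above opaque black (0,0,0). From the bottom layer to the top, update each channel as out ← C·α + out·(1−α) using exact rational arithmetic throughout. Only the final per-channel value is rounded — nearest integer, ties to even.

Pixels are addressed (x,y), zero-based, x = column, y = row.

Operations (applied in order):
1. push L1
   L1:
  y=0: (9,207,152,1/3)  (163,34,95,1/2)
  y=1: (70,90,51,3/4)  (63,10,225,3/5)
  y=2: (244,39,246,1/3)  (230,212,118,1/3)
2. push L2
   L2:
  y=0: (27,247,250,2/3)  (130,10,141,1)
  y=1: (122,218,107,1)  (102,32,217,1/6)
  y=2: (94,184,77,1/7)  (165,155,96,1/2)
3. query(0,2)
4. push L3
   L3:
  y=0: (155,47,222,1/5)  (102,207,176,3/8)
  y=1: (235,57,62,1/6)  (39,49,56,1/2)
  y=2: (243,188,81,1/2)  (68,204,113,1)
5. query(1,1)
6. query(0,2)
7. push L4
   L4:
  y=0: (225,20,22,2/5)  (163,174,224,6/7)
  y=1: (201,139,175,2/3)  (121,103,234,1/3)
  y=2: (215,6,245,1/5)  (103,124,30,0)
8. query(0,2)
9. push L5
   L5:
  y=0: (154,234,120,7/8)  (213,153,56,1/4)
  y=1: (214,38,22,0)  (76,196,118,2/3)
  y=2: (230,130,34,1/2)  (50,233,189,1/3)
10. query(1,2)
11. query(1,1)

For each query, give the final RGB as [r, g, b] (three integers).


query (0,2) [L1,L2] — begin 0,0,0
L1 α=1/3: [244/3, 13, 82]
L2 α=1/7: [582/7, 262/7, 569/7]
rounded: [83, 37, 81]

query (1,1) [L1,L2,L3] — begin 0,0,0
L1 α=3/5: [189/5, 6, 135]
L2 α=1/6: [97/2, 31/3, 446/3]
L3 α=1/2: [175/4, 89/3, 307/3]
rounded: [44, 30, 102]

(0,2) stack=L1,L2,L3; from [0,0,0]:
+L1 (α=1/3) → [244/3, 13, 82]
+L2 (α=1/7) → [582/7, 262/7, 569/7]
+L3 (α=1/2) → [2283/14, 789/7, 568/7]
rounded: [163, 113, 81]

(0,2) stack=L1,L2,L3,L4; from [0,0,0]:
after L1 α=1/3: [244/3, 13, 82]
after L2 α=1/7: [582/7, 262/7, 569/7]
after L3 α=1/2: [2283/14, 789/7, 568/7]
after L4 α=1/5: [6071/35, 3198/35, 3987/35]
rounded: [173, 91, 114]

(1,2) stack=L1,L2,L3,L4,L5; from [0,0,0]:
L1 α=1/3: [230/3, 212/3, 118/3]
L2 α=1/2: [725/6, 677/6, 203/3]
L3 α=1: [68, 204, 113]
L4 α=0: [68, 204, 113]
L5 α=1/3: [62, 641/3, 415/3]
→ [62, 214, 138]

query (1,1) [L1,L2,L3,L4,L5] — begin 0,0,0
after L1 α=3/5: [189/5, 6, 135]
after L2 α=1/6: [97/2, 31/3, 446/3]
after L3 α=1/2: [175/4, 89/3, 307/3]
after L4 α=1/3: [139/2, 487/9, 1316/9]
after L5 α=2/3: [443/6, 4015/27, 3440/27]
→ [74, 149, 127]


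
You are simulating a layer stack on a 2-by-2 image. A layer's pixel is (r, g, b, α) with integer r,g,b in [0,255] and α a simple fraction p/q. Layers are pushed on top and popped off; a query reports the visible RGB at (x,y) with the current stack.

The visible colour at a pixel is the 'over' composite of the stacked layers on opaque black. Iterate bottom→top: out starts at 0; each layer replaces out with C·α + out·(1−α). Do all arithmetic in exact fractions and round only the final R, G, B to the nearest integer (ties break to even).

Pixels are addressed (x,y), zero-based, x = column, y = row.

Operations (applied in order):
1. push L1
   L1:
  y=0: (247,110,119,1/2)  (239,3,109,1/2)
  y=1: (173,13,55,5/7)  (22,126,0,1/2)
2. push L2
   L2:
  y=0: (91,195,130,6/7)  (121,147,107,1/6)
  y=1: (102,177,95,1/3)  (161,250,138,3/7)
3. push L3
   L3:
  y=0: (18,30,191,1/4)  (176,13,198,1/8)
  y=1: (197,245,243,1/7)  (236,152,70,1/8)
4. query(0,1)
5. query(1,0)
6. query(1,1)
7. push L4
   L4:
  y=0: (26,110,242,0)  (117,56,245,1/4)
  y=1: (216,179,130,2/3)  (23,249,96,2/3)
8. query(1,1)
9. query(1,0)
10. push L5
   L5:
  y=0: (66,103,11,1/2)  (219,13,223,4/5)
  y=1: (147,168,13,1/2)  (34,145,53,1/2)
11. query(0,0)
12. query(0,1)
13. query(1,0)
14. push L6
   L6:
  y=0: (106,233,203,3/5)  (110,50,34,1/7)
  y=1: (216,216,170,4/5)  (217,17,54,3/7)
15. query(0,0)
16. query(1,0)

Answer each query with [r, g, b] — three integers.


(0,1) stack=L1,L2,L3; from [0,0,0]:
+L1 (α=5/7) → [865/7, 65/7, 275/7]
+L2 (α=1/3) → [2444/21, 1369/21, 405/7]
+L3 (α=1/7) → [6267/49, 4453/49, 4131/49]
= [128, 91, 84]

at x=1,y=0 over L1,L2,L3:
L1 α=1/2: [239/2, 3/2, 109/2]
L2 α=1/6: [479/4, 103/4, 253/4]
L3 α=1/8: [4057/32, 773/32, 2563/32]
= [127, 24, 80]

(1,1) stack=L1,L2,L3; from [0,0,0]:
L1 α=1/2: [11, 63, 0]
L2 α=3/7: [527/7, 1002/7, 414/7]
L3 α=1/8: [763/8, 577/4, 121/2]
= [95, 144, 60]

(1,1) stack=L1,L2,L3,L4; from [0,0,0]:
after L1 α=1/2: [11, 63, 0]
after L2 α=3/7: [527/7, 1002/7, 414/7]
after L3 α=1/8: [763/8, 577/4, 121/2]
after L4 α=2/3: [377/8, 2569/12, 505/6]
= [47, 214, 84]

(1,0) stack=L1,L2,L3,L4; from [0,0,0]:
L1 α=1/2: [239/2, 3/2, 109/2]
L2 α=1/6: [479/4, 103/4, 253/4]
L3 α=1/8: [4057/32, 773/32, 2563/32]
L4 α=1/4: [15915/128, 4111/128, 15529/128]
= [124, 32, 121]

query (0,0) [L1,L2,L3,L4,L5] — begin 0,0,0
L1 α=1/2: [247/2, 55, 119/2]
L2 α=6/7: [1339/14, 175, 1679/14]
L3 α=1/4: [4269/56, 555/4, 7711/56]
L4 α=0: [4269/56, 555/4, 7711/56]
L5 α=1/2: [7965/112, 967/8, 8327/112]
→ [71, 121, 74]

at x=0,y=1 over L1,L2,L3,L4,L5:
after L1 α=5/7: [865/7, 65/7, 275/7]
after L2 α=1/3: [2444/21, 1369/21, 405/7]
after L3 α=1/7: [6267/49, 4453/49, 4131/49]
after L4 α=2/3: [9145/49, 21995/147, 16871/147]
after L5 α=1/2: [8174/49, 46691/294, 9391/147]
= [167, 159, 64]

(1,0) stack=L1,L2,L3,L4,L5; from [0,0,0]:
after L1 α=1/2: [239/2, 3/2, 109/2]
after L2 α=1/6: [479/4, 103/4, 253/4]
after L3 α=1/8: [4057/32, 773/32, 2563/32]
after L4 α=1/4: [15915/128, 4111/128, 15529/128]
after L5 α=4/5: [128043/640, 10767/640, 25941/128]
rounded: [200, 17, 203]

query (0,0) [L1,L2,L3,L4,L5,L6] — begin 0,0,0
after L1 α=1/2: [247/2, 55, 119/2]
after L2 α=6/7: [1339/14, 175, 1679/14]
after L3 α=1/4: [4269/56, 555/4, 7711/56]
after L4 α=0: [4269/56, 555/4, 7711/56]
after L5 α=1/2: [7965/112, 967/8, 8327/112]
after L6 α=3/5: [25773/280, 3763/20, 42431/280]
= [92, 188, 152]

at x=1,y=0 over L1,L2,L3,L4,L5,L6:
L1 α=1/2: [239/2, 3/2, 109/2]
L2 α=1/6: [479/4, 103/4, 253/4]
L3 α=1/8: [4057/32, 773/32, 2563/32]
L4 α=1/4: [15915/128, 4111/128, 15529/128]
L5 α=4/5: [128043/640, 10767/640, 25941/128]
L6 α=1/7: [419329/2240, 48301/2240, 79999/448]
→ [187, 22, 179]


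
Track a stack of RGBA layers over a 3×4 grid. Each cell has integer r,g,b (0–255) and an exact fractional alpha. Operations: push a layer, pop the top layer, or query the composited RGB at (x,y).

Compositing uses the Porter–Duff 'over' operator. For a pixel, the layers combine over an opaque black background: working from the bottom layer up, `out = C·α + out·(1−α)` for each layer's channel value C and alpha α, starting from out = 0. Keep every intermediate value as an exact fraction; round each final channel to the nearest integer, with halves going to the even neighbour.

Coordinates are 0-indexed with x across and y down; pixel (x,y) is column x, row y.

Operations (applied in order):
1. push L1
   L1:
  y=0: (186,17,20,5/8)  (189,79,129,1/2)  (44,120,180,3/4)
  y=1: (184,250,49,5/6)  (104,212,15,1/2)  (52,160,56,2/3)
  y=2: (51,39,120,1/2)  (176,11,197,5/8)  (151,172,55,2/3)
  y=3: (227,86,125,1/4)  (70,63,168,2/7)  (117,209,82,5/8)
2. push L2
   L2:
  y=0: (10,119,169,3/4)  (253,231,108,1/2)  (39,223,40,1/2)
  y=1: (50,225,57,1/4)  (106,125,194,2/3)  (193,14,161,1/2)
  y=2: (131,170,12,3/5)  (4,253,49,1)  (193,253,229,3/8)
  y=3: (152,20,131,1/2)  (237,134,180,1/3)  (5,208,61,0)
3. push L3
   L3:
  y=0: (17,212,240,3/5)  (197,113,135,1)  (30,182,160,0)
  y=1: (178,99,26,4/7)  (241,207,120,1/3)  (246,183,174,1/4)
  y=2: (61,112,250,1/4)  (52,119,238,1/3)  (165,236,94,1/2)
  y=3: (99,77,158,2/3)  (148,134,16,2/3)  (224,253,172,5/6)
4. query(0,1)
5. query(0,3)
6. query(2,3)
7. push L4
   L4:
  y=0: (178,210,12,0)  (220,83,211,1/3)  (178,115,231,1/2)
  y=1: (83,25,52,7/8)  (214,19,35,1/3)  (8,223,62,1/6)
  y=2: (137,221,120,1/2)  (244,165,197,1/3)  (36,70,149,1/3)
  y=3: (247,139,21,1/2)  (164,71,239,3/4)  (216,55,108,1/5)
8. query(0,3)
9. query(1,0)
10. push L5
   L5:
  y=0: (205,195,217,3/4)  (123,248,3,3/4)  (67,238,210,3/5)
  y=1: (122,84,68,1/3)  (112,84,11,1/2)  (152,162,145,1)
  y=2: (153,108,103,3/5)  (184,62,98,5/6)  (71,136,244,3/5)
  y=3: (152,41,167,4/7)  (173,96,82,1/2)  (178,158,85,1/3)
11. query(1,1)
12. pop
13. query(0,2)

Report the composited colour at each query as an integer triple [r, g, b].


query (0,1) [L1,L2,L3] — begin 0,0,0
after L1 α=5/6: [460/3, 625/3, 245/6]
after L2 α=1/4: [255/2, 425/2, 359/8]
after L3 α=4/7: [2189/14, 2067/14, 1909/56]
→ [156, 148, 34]

(0,3) stack=L1,L2,L3; from [0,0,0]:
L1 α=1/4: [227/4, 43/2, 125/4]
L2 α=1/2: [835/8, 83/4, 649/8]
L3 α=2/3: [2419/24, 233/4, 1059/8]
rounded: [101, 58, 132]

(2,3) stack=L1,L2,L3; from [0,0,0]:
L1 α=5/8: [585/8, 1045/8, 205/4]
L2 α=0: [585/8, 1045/8, 205/4]
L3 α=5/6: [9545/48, 11165/48, 1215/8]
= [199, 233, 152]

(0,3) stack=L1,L2,L3,L4; from [0,0,0]:
L1 α=1/4: [227/4, 43/2, 125/4]
L2 α=1/2: [835/8, 83/4, 649/8]
L3 α=2/3: [2419/24, 233/4, 1059/8]
L4 α=1/2: [8347/48, 789/8, 1227/16]
rounded: [174, 99, 77]

query (1,0) [L1,L2,L3,L4] — begin 0,0,0
+L1 (α=1/2) → [189/2, 79/2, 129/2]
+L2 (α=1/2) → [695/4, 541/4, 345/4]
+L3 (α=1) → [197, 113, 135]
+L4 (α=1/3) → [614/3, 103, 481/3]
→ [205, 103, 160]

(1,1) stack=L1,L2,L3,L4,L5; from [0,0,0]:
+L1 (α=1/2) → [52, 106, 15/2]
+L2 (α=2/3) → [88, 356/3, 791/6]
+L3 (α=1/3) → [139, 1333/9, 1151/9]
+L4 (α=1/3) → [164, 2837/27, 2617/27]
+L5 (α=1/2) → [138, 5105/54, 1457/27]
= [138, 95, 54]

at x=0,y=2 over L1,L2,L3,L4:
after L1 α=1/2: [51/2, 39/2, 60]
after L2 α=3/5: [444/5, 549/5, 156/5]
after L3 α=1/4: [1637/20, 2207/20, 859/10]
after L4 α=1/2: [4377/40, 6627/40, 2059/20]
→ [109, 166, 103]


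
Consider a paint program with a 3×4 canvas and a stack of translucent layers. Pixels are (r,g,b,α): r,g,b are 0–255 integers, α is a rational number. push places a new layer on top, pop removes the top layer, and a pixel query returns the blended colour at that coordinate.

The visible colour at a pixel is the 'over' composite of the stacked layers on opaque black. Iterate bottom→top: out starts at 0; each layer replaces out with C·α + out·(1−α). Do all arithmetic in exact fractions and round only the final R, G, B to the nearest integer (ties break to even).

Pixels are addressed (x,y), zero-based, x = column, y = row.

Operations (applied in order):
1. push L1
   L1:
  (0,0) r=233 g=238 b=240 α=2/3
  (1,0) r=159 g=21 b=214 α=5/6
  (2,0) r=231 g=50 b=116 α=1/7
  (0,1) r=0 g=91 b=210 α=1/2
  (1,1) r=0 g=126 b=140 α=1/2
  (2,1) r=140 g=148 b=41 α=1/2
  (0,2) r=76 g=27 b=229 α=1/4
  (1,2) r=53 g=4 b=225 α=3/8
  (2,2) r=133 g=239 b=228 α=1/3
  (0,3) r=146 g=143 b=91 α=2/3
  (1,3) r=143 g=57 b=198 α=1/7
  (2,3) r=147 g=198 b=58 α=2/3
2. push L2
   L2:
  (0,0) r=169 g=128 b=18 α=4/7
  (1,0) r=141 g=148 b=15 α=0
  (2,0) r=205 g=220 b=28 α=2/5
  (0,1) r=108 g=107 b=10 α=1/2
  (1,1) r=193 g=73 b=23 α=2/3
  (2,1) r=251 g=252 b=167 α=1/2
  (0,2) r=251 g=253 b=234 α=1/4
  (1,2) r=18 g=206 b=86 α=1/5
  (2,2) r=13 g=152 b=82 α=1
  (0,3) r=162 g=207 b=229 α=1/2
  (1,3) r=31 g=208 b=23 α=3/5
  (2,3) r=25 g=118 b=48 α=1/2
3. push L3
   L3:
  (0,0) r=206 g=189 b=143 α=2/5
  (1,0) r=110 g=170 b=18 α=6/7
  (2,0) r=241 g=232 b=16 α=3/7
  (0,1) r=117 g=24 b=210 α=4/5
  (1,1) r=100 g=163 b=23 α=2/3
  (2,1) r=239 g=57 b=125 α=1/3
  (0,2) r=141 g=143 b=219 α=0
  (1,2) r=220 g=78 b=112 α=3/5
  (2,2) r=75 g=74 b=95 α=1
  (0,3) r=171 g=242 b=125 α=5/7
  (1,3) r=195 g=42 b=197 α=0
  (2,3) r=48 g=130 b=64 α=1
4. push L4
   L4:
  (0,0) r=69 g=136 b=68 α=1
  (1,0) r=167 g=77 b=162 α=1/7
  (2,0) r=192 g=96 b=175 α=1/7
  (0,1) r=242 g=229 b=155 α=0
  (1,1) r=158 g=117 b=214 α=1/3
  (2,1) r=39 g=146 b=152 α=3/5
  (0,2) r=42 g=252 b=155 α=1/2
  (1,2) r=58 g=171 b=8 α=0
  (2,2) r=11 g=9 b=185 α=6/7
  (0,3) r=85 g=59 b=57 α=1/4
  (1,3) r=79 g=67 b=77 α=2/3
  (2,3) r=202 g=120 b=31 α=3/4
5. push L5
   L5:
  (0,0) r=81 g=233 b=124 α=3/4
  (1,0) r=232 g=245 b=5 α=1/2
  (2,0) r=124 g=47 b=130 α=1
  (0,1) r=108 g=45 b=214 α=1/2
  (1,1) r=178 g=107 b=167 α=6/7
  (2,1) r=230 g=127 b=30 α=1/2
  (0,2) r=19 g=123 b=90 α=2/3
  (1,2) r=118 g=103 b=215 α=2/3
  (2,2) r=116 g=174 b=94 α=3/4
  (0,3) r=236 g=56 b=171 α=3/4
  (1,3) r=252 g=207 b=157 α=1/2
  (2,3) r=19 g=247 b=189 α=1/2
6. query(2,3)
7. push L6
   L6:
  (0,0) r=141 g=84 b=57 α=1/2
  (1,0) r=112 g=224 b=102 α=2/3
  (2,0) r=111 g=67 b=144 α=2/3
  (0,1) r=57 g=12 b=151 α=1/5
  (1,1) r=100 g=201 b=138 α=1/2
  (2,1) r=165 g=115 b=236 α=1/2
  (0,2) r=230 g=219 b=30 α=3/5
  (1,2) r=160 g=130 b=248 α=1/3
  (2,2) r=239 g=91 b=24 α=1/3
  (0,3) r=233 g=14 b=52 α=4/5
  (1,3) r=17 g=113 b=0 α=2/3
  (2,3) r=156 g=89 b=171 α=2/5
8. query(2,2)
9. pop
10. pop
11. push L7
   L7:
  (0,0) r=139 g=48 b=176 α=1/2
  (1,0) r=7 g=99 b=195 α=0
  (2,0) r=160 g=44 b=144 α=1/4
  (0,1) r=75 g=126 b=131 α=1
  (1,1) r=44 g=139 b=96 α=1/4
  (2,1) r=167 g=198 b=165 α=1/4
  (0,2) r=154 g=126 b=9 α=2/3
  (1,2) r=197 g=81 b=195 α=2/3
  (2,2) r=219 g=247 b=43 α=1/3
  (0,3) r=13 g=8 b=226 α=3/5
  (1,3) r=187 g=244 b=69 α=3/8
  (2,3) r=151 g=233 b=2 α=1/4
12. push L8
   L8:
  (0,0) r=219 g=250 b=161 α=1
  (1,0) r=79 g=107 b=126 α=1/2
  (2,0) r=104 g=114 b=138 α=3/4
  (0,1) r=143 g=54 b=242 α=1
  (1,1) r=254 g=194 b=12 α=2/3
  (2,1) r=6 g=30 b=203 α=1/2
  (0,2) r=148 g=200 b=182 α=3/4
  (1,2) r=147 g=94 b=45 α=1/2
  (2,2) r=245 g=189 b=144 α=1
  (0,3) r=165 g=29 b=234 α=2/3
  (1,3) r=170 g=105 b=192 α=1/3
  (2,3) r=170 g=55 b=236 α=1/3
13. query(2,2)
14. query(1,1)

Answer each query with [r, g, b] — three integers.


(2,3) stack=L1,L2,L3,L4,L5; from [0,0,0]:
L1 α=2/3: [98, 132, 116/3]
L2 α=1/2: [123/2, 125, 130/3]
L3 α=1: [48, 130, 64]
L4 α=3/4: [327/2, 245/2, 157/4]
L5 α=1/2: [365/4, 739/4, 913/8]
→ [91, 185, 114]

at x=2,y=2 over L1,L2,L3,L4,L5,L6:
L1 α=1/3: [133/3, 239/3, 76]
L2 α=1: [13, 152, 82]
L3 α=1: [75, 74, 95]
L4 α=6/7: [141/7, 128/7, 1205/7]
L5 α=3/4: [2577/28, 1891/14, 3179/28]
L6 α=1/3: [5923/42, 2528/21, 3515/42]
= [141, 120, 84]

query (2,2) [L1,L2,L3,L4,L7,L8] — begin 0,0,0
after L1 α=1/3: [133/3, 239/3, 76]
after L2 α=1: [13, 152, 82]
after L3 α=1: [75, 74, 95]
after L4 α=6/7: [141/7, 128/7, 1205/7]
after L7 α=1/3: [605/7, 1985/21, 2711/21]
after L8 α=1: [245, 189, 144]
rounded: [245, 189, 144]

at x=1,y=1 over L1,L2,L3,L4,L7,L8:
L1 α=1/2: [0, 63, 70]
L2 α=2/3: [386/3, 209/3, 116/3]
L3 α=2/3: [986/9, 1187/9, 254/9]
L4 α=1/3: [3394/27, 3427/27, 2434/27]
L7 α=1/4: [1895/18, 2339/18, 1649/18]
L8 α=2/3: [11039/54, 9323/54, 2081/54]
= [204, 173, 39]


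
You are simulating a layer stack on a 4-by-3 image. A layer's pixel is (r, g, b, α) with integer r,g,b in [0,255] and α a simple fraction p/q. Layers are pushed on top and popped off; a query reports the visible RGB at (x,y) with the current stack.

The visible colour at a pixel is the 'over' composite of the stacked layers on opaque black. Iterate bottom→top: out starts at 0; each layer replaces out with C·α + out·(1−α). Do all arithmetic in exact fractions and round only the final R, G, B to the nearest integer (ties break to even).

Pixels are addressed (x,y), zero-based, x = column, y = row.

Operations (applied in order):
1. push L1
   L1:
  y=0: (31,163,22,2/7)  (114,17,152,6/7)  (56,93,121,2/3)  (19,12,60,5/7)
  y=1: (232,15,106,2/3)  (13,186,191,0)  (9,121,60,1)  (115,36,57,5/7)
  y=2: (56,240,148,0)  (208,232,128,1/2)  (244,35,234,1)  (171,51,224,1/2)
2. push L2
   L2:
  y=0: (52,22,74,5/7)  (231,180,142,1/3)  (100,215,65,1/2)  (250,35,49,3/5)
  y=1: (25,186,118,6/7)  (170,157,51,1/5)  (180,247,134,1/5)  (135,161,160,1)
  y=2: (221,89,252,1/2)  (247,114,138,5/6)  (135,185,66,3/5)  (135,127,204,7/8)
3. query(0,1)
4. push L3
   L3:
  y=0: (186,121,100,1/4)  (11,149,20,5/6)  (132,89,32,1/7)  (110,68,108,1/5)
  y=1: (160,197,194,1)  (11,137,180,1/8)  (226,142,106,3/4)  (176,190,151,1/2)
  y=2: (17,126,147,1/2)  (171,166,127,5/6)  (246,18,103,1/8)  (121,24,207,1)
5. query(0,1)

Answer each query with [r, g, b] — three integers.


at x=0,y=1 over L1,L2:
+L1 (α=2/3) → [464/3, 10, 212/3]
+L2 (α=6/7) → [914/21, 1126/7, 2336/21]
→ [44, 161, 111]

at x=0,y=1 over L1,L2,L3:
after L1 α=2/3: [464/3, 10, 212/3]
after L2 α=6/7: [914/21, 1126/7, 2336/21]
after L3 α=1: [160, 197, 194]
rounded: [160, 197, 194]


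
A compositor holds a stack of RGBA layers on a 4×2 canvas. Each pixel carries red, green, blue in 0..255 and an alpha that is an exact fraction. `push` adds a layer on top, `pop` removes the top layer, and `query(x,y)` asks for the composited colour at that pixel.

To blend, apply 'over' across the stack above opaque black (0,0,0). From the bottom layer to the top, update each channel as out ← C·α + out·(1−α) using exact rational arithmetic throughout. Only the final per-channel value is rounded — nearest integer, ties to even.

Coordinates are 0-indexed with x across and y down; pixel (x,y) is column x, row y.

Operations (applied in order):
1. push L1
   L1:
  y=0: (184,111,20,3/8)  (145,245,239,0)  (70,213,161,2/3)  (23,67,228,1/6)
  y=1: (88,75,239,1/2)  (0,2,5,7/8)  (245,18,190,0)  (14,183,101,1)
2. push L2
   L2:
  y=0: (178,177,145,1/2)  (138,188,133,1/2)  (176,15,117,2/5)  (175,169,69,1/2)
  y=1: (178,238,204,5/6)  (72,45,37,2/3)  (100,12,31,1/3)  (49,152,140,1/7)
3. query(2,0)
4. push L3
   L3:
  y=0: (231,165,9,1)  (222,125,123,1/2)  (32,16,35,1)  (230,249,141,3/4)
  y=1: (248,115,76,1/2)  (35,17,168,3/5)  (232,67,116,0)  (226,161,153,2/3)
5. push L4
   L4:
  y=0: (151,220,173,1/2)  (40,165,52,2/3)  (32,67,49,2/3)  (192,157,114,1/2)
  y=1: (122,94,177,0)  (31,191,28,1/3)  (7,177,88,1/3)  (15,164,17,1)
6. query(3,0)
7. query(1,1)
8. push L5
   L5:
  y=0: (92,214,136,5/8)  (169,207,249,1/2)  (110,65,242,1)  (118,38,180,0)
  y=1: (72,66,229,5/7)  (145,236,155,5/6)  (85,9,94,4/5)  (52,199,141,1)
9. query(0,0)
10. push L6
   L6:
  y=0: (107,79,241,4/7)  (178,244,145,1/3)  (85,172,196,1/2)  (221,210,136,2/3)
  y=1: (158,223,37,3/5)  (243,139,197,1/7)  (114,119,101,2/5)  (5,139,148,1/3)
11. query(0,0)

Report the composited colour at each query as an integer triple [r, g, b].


query (2,0) [L1,L2] — begin 0,0,0
L1 α=2/3: [140/3, 142, 322/3]
L2 α=2/5: [492/5, 456/5, 556/5]
= [98, 91, 111]

query (3,0) [L1,L2,L3,L4] — begin 0,0,0
after L1 α=1/6: [23/6, 67/6, 38]
after L2 α=1/2: [1073/12, 1081/12, 107/2]
after L3 α=3/4: [9353/48, 10045/48, 953/8]
after L4 α=1/2: [18569/96, 17581/96, 1865/16]
→ [193, 183, 117]

query (1,1) [L1,L2,L3,L4] — begin 0,0,0
L1 α=7/8: [0, 7/4, 35/8]
L2 α=2/3: [48, 367/12, 209/8]
L3 α=3/5: [201/5, 673/30, 445/4]
L4 α=1/3: [557/15, 3538/45, 167/2]
rounded: [37, 79, 84]

(0,0) stack=L1,L2,L3,L4,L5; from [0,0,0]:
+L1 (α=3/8) → [69, 333/8, 15/2]
+L2 (α=1/2) → [247/2, 1749/16, 305/4]
+L3 (α=1) → [231, 165, 9]
+L4 (α=1/2) → [191, 385/2, 91]
+L5 (α=5/8) → [1033/8, 3295/16, 953/8]
→ [129, 206, 119]

at x=0,y=0 over L1,L2,L3,L4,L5,L6:
after L1 α=3/8: [69, 333/8, 15/2]
after L2 α=1/2: [247/2, 1749/16, 305/4]
after L3 α=1: [231, 165, 9]
after L4 α=1/2: [191, 385/2, 91]
after L5 α=5/8: [1033/8, 3295/16, 953/8]
after L6 α=4/7: [6523/56, 14941/112, 10571/56]
→ [116, 133, 189]


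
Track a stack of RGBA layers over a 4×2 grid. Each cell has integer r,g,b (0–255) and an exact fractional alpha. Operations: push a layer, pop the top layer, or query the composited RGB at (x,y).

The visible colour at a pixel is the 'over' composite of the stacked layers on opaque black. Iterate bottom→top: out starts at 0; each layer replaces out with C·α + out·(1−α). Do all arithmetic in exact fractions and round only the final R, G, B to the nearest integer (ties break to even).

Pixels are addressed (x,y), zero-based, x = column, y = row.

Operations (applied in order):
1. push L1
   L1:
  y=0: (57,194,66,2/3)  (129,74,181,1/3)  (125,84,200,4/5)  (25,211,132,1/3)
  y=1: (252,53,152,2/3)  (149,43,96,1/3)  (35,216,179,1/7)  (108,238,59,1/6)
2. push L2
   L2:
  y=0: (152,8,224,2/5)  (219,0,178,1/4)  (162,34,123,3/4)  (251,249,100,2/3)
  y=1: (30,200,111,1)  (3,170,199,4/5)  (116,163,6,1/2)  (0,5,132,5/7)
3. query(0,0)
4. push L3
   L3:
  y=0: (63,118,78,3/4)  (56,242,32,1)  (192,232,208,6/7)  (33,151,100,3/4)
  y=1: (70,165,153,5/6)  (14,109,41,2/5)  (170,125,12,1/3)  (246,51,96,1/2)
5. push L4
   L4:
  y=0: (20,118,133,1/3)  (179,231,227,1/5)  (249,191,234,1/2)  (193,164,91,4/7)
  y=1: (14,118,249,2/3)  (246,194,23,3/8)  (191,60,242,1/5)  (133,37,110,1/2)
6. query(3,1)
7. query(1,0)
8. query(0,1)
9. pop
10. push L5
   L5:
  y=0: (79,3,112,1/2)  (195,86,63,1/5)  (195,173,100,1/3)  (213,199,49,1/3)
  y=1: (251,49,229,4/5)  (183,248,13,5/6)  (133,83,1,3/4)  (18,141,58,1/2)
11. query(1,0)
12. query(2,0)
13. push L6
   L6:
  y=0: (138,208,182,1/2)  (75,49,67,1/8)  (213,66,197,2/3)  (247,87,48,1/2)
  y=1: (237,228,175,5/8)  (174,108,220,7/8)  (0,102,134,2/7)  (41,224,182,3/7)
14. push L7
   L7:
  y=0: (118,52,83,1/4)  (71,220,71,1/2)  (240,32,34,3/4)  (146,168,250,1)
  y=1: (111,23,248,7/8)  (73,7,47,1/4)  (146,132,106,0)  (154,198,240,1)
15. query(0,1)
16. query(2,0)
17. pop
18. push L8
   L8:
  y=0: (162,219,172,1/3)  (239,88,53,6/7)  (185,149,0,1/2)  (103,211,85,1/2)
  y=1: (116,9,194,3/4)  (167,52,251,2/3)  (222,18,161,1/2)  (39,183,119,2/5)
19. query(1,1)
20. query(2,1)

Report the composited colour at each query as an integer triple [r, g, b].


query (0,0) [L1,L2] — begin 0,0,0
+L1 (α=2/3) → [38, 388/3, 44]
+L2 (α=2/5) → [418/5, 404/5, 116]
→ [84, 81, 116]

query (3,1) [L1,L2,L3,L4] — begin 0,0,0
L1 α=1/6: [18, 119/3, 59/6]
L2 α=5/7: [36/7, 313/21, 2039/21]
L3 α=1/2: [879/7, 692/21, 4055/42]
L4 α=1/2: [905/7, 1469/42, 8675/84]
→ [129, 35, 103]

query (1,0) [L1,L2,L3,L4] — begin 0,0,0
after L1 α=1/3: [43, 74/3, 181/3]
after L2 α=1/4: [87, 37/2, 359/4]
after L3 α=1: [56, 242, 32]
after L4 α=1/5: [403/5, 1199/5, 71]
→ [81, 240, 71]

query (0,1) [L1,L2,L3,L4] — begin 0,0,0
after L1 α=2/3: [168, 106/3, 304/3]
after L2 α=1: [30, 200, 111]
after L3 α=5/6: [190/3, 1025/6, 146]
after L4 α=2/3: [274/9, 2441/18, 644/3]
rounded: [30, 136, 215]

at x=1,y=0 over L1,L2,L3,L5:
L1 α=1/3: [43, 74/3, 181/3]
L2 α=1/4: [87, 37/2, 359/4]
L3 α=1: [56, 242, 32]
L5 α=1/5: [419/5, 1054/5, 191/5]
→ [84, 211, 38]

query (2,0) [L1,L2,L3,L5] — begin 0,0,0
L1 α=4/5: [100, 336/5, 160]
L2 α=3/4: [293/2, 423/10, 529/4]
L3 α=6/7: [371/2, 2049/10, 5521/28]
L5 α=1/3: [566/3, 2914/15, 2307/14]
→ [189, 194, 165]

query (0,1) [L1,L2,L3,L5,L6,L7] — begin 0,0,0
after L1 α=2/3: [168, 106/3, 304/3]
after L2 α=1: [30, 200, 111]
after L3 α=5/6: [190/3, 1025/6, 146]
after L5 α=4/5: [3202/15, 2201/30, 1062/5]
after L6 α=5/8: [9127/40, 13601/80, 7561/40]
after L7 α=7/8: [40207/320, 26481/640, 77001/320]
→ [126, 41, 241]

query (2,0) [L1,L2,L3,L5,L6,L7] — begin 0,0,0
L1 α=4/5: [100, 336/5, 160]
L2 α=3/4: [293/2, 423/10, 529/4]
L3 α=6/7: [371/2, 2049/10, 5521/28]
L5 α=1/3: [566/3, 2914/15, 2307/14]
L6 α=2/3: [1844/9, 4894/45, 7823/42]
L7 α=3/4: [2081/9, 4607/90, 12107/168]
→ [231, 51, 72]

at x=1,y=1 over L1,L2,L3,L5,L6,L8:
+L1 (α=1/3) → [149/3, 43/3, 32]
+L2 (α=4/5) → [37/3, 2083/15, 828/5]
+L3 (α=2/5) → [13, 3173/25, 2894/25]
+L5 (α=5/6) → [464/3, 11391/50, 4519/150]
+L6 (α=7/8) → [2059/12, 49191/400, 235519/1200]
+L8 (α=2/3) → [6067/36, 90791/1200, 837919/3600]
= [169, 76, 233]

query (2,1) [L1,L2,L3,L5,L6,L8] — begin 0,0,0
after L1 α=1/7: [5, 216/7, 179/7]
after L2 α=1/2: [121/2, 1357/14, 221/14]
after L3 α=1/3: [97, 744/7, 305/21]
after L5 α=3/4: [124, 2487/28, 92/21]
after L6 α=2/7: [620/7, 18147/196, 6088/147]
after L8 α=1/2: [1087/7, 21675/392, 29755/294]
rounded: [155, 55, 101]
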